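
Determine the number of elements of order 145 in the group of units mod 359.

φ(359) = 359 − 1 = 358 = 2 · 179.
Since (Z/359Z)^× is cyclic of order 358, the number of elements of order d is φ(d) when d | 358 and 0 otherwise.
Here 358 is not a multiple of 145, so there are no elements of order 145.

0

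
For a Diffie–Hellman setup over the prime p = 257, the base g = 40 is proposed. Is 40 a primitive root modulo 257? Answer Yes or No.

φ(257) = 257 − 1 = 256 = 2^8.
40 is a primitive root mod 257 iff 40^(φ(257)/q) ≢ 1 for every prime q | φ(257), i.e. q ∈ {2}.
40^128 ≡ 256 (mod 257)  [q = 2: ≢ 1 ✓]
All checks pass, so 40 has order 256 and is a primitive root modulo 257.

Yes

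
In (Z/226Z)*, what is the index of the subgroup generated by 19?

Since 19 ∈ (Z/226Z)^×, its order divides φ(226) = φ(2)·φ(113) = 1·112 = 112 = 2^4 · 7.
Divisors of 112: 1, 2, 4, 7, 8, 14, 16, 28, 56, 112.
Test each divisor d:
19^1 ≡ 19
19^2 ≡ 135
19^4 ≡ 145
19^7 ≡ 155
19^8 ≡ 7
19^14 ≡ 69
19^16 ≡ 49
19^28 ≡ 15
19^56 ≡ 225
19^112 ≡ 1
The order of 19 is 112, so the subgroup it generates has 112 elements.
Index = |(Z/226Z)^×| / |⟨19⟩| = 112 / 112 = 1.

1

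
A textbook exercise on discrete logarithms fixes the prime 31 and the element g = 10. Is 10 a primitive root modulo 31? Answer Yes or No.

No

φ(31) = 31 − 1 = 30 = 2 · 3 · 5.
Test 10^(30/q) mod 31 for each prime factor q of 30:
10^15 ≡ 1 (mod 31)  [q = 2: ≡ 1 ✗]
10^10 ≡ 5 (mod 31)  [q = 3: ≢ 1 ✓]
10^6 ≡ 2 (mod 31)  [q = 5: ≢ 1 ✓]
The check at q = 2 fails, so 10 generates a proper subgroup.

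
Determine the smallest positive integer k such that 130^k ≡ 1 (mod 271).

90

ord(130) | φ(271) = 271 − 1 = 270 = 2 · 3^3 · 5.
Divisors of 270: 1, 2, 3, 5, 6, 9, 10, 15, 18, 27, 30, 45, 54, 90, 135, 270.
Compute 130^d (mod 271) for the divisors d until we hit 1:
130^1 ≡ 130
130^2 ≡ 98
130^3 ≡ 3
130^5 ≡ 23
130^6 ≡ 9
130^9 ≡ 27
130^10 ≡ 258
130^15 ≡ 243
130^18 ≡ 187
130^27 ≡ 171
130^30 ≡ 242
130^45 ≡ 270
130^54 ≡ 244
130^90 ≡ 1
The smallest such exponent is 90, so the order of 130 is 90.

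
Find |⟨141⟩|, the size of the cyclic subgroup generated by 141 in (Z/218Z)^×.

36

By Lagrange's theorem, ord_218(141) divides φ(218) = φ(2)·φ(109) = 1·108 = 108 = 2^2 · 3^3.
Divisors of 108: 1, 2, 3, 4, 6, 9, 12, 18, 27, 36, 54, 108.
Check 141^d mod 218 for each divisor in increasing order:
141^1 ≡ 141 (mod 218)
141^2 ≡ 43 (mod 218)
141^3 ≡ 177 (mod 218)
141^4 ≡ 105 (mod 218)
141^6 ≡ 155 (mod 218)
141^9 ≡ 185 (mod 218)
141^12 ≡ 45 (mod 218)
141^18 ≡ 217 (mod 218)
141^27 ≡ 33 (mod 218)
141^36 ≡ 1 (mod 218) ✓
Hence ord(141) = 36.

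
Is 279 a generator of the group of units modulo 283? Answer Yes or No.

No

φ(283) = 283 − 1 = 282 = 2 · 3 · 47.
An element g generates (Z/283Z)^× iff g^(282/q) ≢ 1 (mod 283) for each prime q ∈ {2, 3, 47}.
279^141 ≡ 282 (mod 283)  [q = 2: ≢ 1 ✓]
279^94 ≡ 1 (mod 283)  [q = 3: ≡ 1 ✗]
279^6 ≡ 134 (mod 283)  [q = 47: ≢ 1 ✓]
279^94 ≡ 1 shows ord(279) | 94, strictly less than φ(283); not a primitive root.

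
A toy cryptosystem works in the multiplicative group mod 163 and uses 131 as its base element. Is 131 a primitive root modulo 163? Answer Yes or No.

φ(163) = 163 − 1 = 162 = 2 · 3^4.
131 is a primitive root mod 163 iff 131^(φ(163)/q) ≢ 1 for every prime q | φ(163), i.e. q ∈ {2, 3}.
131^81 ≡ 1 (mod 163)  [q = 2: ≡ 1 ✗]
131^54 ≡ 58 (mod 163)  [q = 3: ≢ 1 ✓]
The check at q = 2 fails, so 131 generates a proper subgroup.

No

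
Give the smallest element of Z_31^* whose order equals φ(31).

φ(31) = 31 − 1 = 30 = 2 · 3 · 5.
g is a primitive root iff g^(30/q) ≢ 1 (mod 31) for each prime q ∈ {2, 3, 5}.
g = 2: 2^15 ≡ 1 — hits 1, so not a primitive root.
g = 3: 3^15 ≡ 30; 3^10 ≡ 25; 3^6 ≡ 16 — none is 1, so 3 is a primitive root.
So 3 is the smallest generator of (Z/31Z)^×.

3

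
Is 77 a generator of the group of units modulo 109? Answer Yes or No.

No

φ(109) = 109 − 1 = 108 = 2^2 · 3^3.
It suffices to check that the order of 77 is not a proper divisor of 108: compute 77^(108/q) for q ∈ {2, 3}.
77^54 ≡ 108 (mod 109)  [q = 2: ≢ 1 ✓]
77^36 ≡ 1 (mod 109)  [q = 3: ≡ 1 ✗]
The check at q = 3 fails, so 77 generates a proper subgroup.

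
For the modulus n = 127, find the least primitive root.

φ(127) = 127 − 1 = 126 = 2 · 3^2 · 7.
Test candidates g = 2, 3, … against the prime factors q ∈ {2, 3, 7} of φ(127): g is a generator iff g^(126/q) ≢ 1 for every such q.
g = 2: 2^63 ≡ 1 — hits 1, so not a primitive root.
g = 3: 3^63 ≡ 126; 3^42 ≡ 107; 3^18 ≡ 4 — none is 1, so 3 is a primitive root.
So 3 is the smallest generator of (Z/127Z)^×.

3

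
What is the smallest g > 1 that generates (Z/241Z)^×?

7

φ(241) = 241 − 1 = 240 = 2^4 · 3 · 5.
Test candidates g = 2, 3, … against the prime factors q ∈ {2, 3, 5} of φ(241): g is a generator iff g^(240/q) ≢ 1 for every such q.
g = 2: 2^120 ≡ 1 — hits 1, so not a primitive root.
g = 3: 3^120 ≡ 1 — hits 1, so not a primitive root.
g = 4: 4^120 ≡ 1 — hits 1, so not a primitive root.
g = 5: 5^120 ≡ 1 — hits 1, so not a primitive root.
g = 6: 6^120 ≡ 1 — hits 1, so not a primitive root.
g = 7: 7^120 ≡ 240; 7^80 ≡ 15; 7^48 ≡ 91 — none is 1, so 7 is a primitive root.
Hence the least primitive root of 241 is 7.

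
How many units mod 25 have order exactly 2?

1

φ(25) = φ(5^2) = 5·(5−1) = 20 = 2^2 · 5.
In a cyclic group of order 20, there are φ(d) elements of order d for each divisor d of 20, and zero for non-divisors.
2 | 20, and φ(2) = 2 − 1 = 1.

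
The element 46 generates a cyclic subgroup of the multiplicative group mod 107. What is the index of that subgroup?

1

The order of 46 must divide φ(107) = 107 − 1 = 106 = 2 · 53.
Divisors of 106: 1, 2, 53, 106.
Evaluate successive powers at the divisors of 106:
46^1 ≡ 46
46^2 ≡ 83
46^53 ≡ 106
46^106 ≡ 1
The order of 46 is 106, so the subgroup it generates has 106 elements.
[(Z/107Z)^× : ⟨46⟩] = 106/106 = 1.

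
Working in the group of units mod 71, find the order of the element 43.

Since 43 ∈ (Z/71Z)^×, its order divides φ(71) = 71 − 1 = 70 = 2 · 5 · 7.
Divisors of 70: 1, 2, 5, 7, 10, 14, 35, 70.
Test each divisor d:
43^1 ≡ 43 (mod 71)
43^2 ≡ 3 (mod 71)
43^5 ≡ 32 (mod 71)
43^7 ≡ 25 (mod 71)
43^10 ≡ 30 (mod 71)
43^14 ≡ 57 (mod 71)
43^35 ≡ 1 (mod 71) ✓
Hence ord(43) = 35.

35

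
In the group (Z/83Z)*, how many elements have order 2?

φ(83) = 83 − 1 = 82 = 2 · 41.
(Z/83Z)^× is cyclic (|G| = 82); a cyclic group of order m has exactly φ(d) elements of each order d | m, and none otherwise.
2 | 82, and φ(2) = 2 − 1 = 1.

1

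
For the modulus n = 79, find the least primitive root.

3

φ(79) = 79 − 1 = 78 = 2 · 3 · 13.
g is a primitive root iff g^(78/q) ≢ 1 (mod 79) for each prime q ∈ {2, 3, 13}.
g = 2: 2^39 ≡ 1 — hits 1, so not a primitive root.
g = 3: 3^39 ≡ 78; 3^26 ≡ 23; 3^6 ≡ 18 — none is 1, so 3 is a primitive root.
So 3 is the smallest generator of (Z/79Z)^×.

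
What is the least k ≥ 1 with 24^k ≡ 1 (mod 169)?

156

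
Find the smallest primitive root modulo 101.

φ(101) = 101 − 1 = 100 = 2^2 · 5^2.
Test candidates g = 2, 3, … against the prime factors q ∈ {2, 5} of φ(101): g is a generator iff g^(100/q) ≢ 1 for every such q.
g = 2: 2^50 ≡ 100; 2^20 ≡ 95 — none is 1, so 2 is a primitive root.
The smallest primitive root modulo 101 is 2.

2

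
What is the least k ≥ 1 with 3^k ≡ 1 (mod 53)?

52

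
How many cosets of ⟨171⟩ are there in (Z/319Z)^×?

2

ord(171) | φ(319) = φ(11·29) = (11−1)·(29−1) = 10·28 = 280 = 2^3 · 5 · 7.
Divisors of 280: 1, 2, 4, 5, 7, 8, 10, 14, 20, 28, 35, 40, 56, 70, 140, 280.
Check 171^d mod 319 for each divisor in increasing order:
171^1 ≡ 171 (mod 319)
171^2 ≡ 212 (mod 319)
171^4 ≡ 284 (mod 319)
171^5 ≡ 76 (mod 319)
171^7 ≡ 162 (mod 319)
171^8 ≡ 268 (mod 319)
171^10 ≡ 34 (mod 319)
171^14 ≡ 86 (mod 319)
171^20 ≡ 199 (mod 319)
171^28 ≡ 59 (mod 319)
171^35 ≡ 307 (mod 319)
171^40 ≡ 45 (mod 319)
171^56 ≡ 291 (mod 319)
171^70 ≡ 144 (mod 319)
171^140 ≡ 1 (mod 319) ✓
The order of 171 is 140, so the subgroup it generates has 140 elements.
The index is φ(319) / ord(171) = 280 / 140 = 2.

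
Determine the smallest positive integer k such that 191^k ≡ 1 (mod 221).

12

By Lagrange's theorem, ord_221(191) divides φ(221) = φ(13·17) = (13−1)·(17−1) = 12·16 = 192 = 2^6 · 3.
Divisors of 192: 1, 2, 3, 4, 6, 8, 12, 16, 24, 32, 48, 64, 96, 192.
Test each divisor d:
191^1 ≡ 191
191^2 ≡ 16
191^3 ≡ 183
191^4 ≡ 35
191^6 ≡ 118
191^8 ≡ 120
191^12 ≡ 1
So ord_221(191) = 12.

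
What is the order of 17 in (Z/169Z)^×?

78

ord(17) | φ(169) = φ(13^2) = 13·(13−1) = 156 = 2^2 · 3 · 13.
Divisors of 156: 1, 2, 3, 4, 6, 12, 13, 26, 39, 52, 78, 156.
Check 17^d mod 169 for each divisor in increasing order:
17^1 ≡ 17 (mod 169)
17^2 ≡ 120 (mod 169)
17^3 ≡ 12 (mod 169)
17^4 ≡ 35 (mod 169)
17^6 ≡ 144 (mod 169)
17^12 ≡ 118 (mod 169)
17^13 ≡ 147 (mod 169)
17^26 ≡ 146 (mod 169)
17^39 ≡ 168 (mod 169)
17^52 ≡ 22 (mod 169)
17^78 ≡ 1 (mod 169) ✓
The smallest such exponent is 78, so the order of 17 is 78.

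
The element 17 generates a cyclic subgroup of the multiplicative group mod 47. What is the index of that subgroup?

2

The order of 17 must divide φ(47) = 47 − 1 = 46 = 2 · 23.
Divisors of 46: 1, 2, 23, 46.
Evaluate successive powers at the divisors of 46:
17^1 ≡ 17 (mod 47)
17^2 ≡ 7 (mod 47)
17^23 ≡ 1 (mod 47) ✓
The order of 17 is 23, so the subgroup it generates has 23 elements.
[(Z/47Z)^× : ⟨17⟩] = 46/23 = 2.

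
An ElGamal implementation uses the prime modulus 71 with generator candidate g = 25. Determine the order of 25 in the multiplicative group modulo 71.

5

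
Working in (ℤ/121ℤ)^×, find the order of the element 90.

By Lagrange's theorem, ord_121(90) divides φ(121) = φ(11^2) = 11·(11−1) = 110 = 2 · 5 · 11.
Divisors of 110: 1, 2, 5, 10, 11, 22, 55, 110.
Compute 90^d (mod 121) for the divisors d until we hit 1:
90^1 ≡ 90 (mod 121)
90^2 ≡ 114 (mod 121)
90^5 ≡ 54 (mod 121)
90^10 ≡ 12 (mod 121)
90^11 ≡ 112 (mod 121)
90^22 ≡ 81 (mod 121)
90^55 ≡ 120 (mod 121)
90^110 ≡ 1 (mod 121) ✓
So ord_121(90) = 110.

110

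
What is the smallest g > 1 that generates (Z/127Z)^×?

3

φ(127) = 127 − 1 = 126 = 2 · 3^2 · 7.
Test candidates g = 2, 3, … against the prime factors q ∈ {2, 3, 7} of φ(127): g is a generator iff g^(126/q) ≢ 1 for every such q.
g = 2: 2^63 ≡ 1 — hits 1, so not a primitive root.
g = 3: 3^63 ≡ 126; 3^42 ≡ 107; 3^18 ≡ 4 — none is 1, so 3 is a primitive root.
So 3 is the smallest generator of (Z/127Z)^×.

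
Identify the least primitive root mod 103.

5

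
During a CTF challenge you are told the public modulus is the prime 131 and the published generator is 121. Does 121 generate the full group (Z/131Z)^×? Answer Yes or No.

φ(131) = 131 − 1 = 130 = 2 · 5 · 13.
An element g generates (Z/131Z)^× iff g^(130/q) ≢ 1 (mod 131) for each prime q ∈ {2, 5, 13}.
121^65 ≡ 1 (mod 131)  [q = 2: ≡ 1 ✗]
121^26 ≡ 58 (mod 131)  [q = 5: ≢ 1 ✓]
121^10 ≡ 113 (mod 131)  [q = 13: ≢ 1 ✓]
121^65 ≡ 1 shows ord(121) | 65, strictly less than φ(131); not a primitive root.

No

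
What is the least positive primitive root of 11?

2

φ(11) = 11 − 1 = 10 = 2 · 5.
Test candidates g = 2, 3, … against the prime factors q ∈ {2, 5} of φ(11): g is a generator iff g^(10/q) ≢ 1 for every such q.
g = 2: 2^5 ≡ 10; 2^2 ≡ 4 — none is 1, so 2 is a primitive root.
So 2 is the smallest generator of (Z/11Z)^×.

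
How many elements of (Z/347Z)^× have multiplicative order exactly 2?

1

φ(347) = 347 − 1 = 346 = 2 · 173.
Since (Z/347Z)^× is cyclic of order 346, the number of elements of order d is φ(d) when d | 346 and 0 otherwise.
2 | 346, and φ(2) = 2 − 1 = 1.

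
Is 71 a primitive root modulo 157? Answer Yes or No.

No

φ(157) = 157 − 1 = 156 = 2^2 · 3 · 13.
An element g generates (Z/157Z)^× iff g^(156/q) ≢ 1 (mod 157) for each prime q ∈ {2, 3, 13}.
71^78 ≡ 1 (mod 157)  [q = 2: ≡ 1 ✗]
71^52 ≡ 144 (mod 157)  [q = 3: ≢ 1 ✓]
71^12 ≡ 75 (mod 157)  [q = 13: ≢ 1 ✓]
Since 71^78 ≡ 1, the order of 71 divides 78 < 156, so 71 is not a primitive root.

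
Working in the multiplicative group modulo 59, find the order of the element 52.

The order of 52 must divide φ(59) = 59 − 1 = 58 = 2 · 29.
Divisors of 58: 1, 2, 29, 58.
Check 52^d mod 59 for each divisor in increasing order:
52^1 ≡ 52 (mod 59)
52^2 ≡ 49 (mod 59)
52^29 ≡ 58 (mod 59)
52^58 ≡ 1 (mod 59) ✓
Hence ord(52) = 58.

58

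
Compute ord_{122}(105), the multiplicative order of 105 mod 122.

60

By Lagrange's theorem, ord_122(105) divides φ(122) = φ(2)·φ(61) = 1·60 = 60 = 2^2 · 3 · 5.
Divisors of 60: 1, 2, 3, 4, 5, 6, 10, 12, 15, 20, 30, 60.
Compute 105^d (mod 122) for the divisors d until we hit 1:
105^1 ≡ 105 (mod 122)
105^2 ≡ 45 (mod 122)
105^3 ≡ 89 (mod 122)
105^4 ≡ 73 (mod 122)
105^5 ≡ 101 (mod 122)
105^6 ≡ 113 (mod 122)
105^10 ≡ 75 (mod 122)
105^12 ≡ 81 (mod 122)
105^15 ≡ 11 (mod 122)
105^20 ≡ 13 (mod 122)
105^30 ≡ 121 (mod 122)
105^60 ≡ 1 (mod 122) ✓
The smallest such exponent is 60, so the order of 105 is 60.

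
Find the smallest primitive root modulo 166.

φ(166) = φ(2)·φ(83) = 1·82 = 82 = 2 · 41.
Test candidates g = 2, 3, … against the prime factors q ∈ {2, 41} of φ(166): g is a generator iff g^(82/q) ≢ 1 for every such q.
g = 2: gcd(2, 166) = 2 > 1, not a unit — skip.
g = 3: 3^41 ≡ 1 — hits 1, so not a primitive root.
g = 4: gcd(4, 166) = 2 > 1, not a unit — skip.
g = 5: 5^41 ≡ 165; 5^2 ≡ 25 — none is 1, so 5 is a primitive root.
Hence the least primitive root of 166 is 5.

5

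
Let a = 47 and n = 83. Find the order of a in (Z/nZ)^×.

82

By Lagrange's theorem, ord_83(47) divides φ(83) = 83 − 1 = 82 = 2 · 41.
Divisors of 82: 1, 2, 41, 82.
Test each divisor d:
47^1 ≡ 47 (mod 83)
47^2 ≡ 51 (mod 83)
47^41 ≡ 82 (mod 83)
47^82 ≡ 1 (mod 83) ✓
So ord_83(47) = 82.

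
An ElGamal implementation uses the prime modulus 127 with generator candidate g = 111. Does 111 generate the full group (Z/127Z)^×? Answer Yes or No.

No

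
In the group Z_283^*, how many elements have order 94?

φ(283) = 283 − 1 = 282 = 2 · 3 · 47.
In a cyclic group of order 282, there are φ(d) elements of order d for each divisor d of 282, and zero for non-divisors.
94 = 2 · 47 divides 282, and φ(94) = 46.

46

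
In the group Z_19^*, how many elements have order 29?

0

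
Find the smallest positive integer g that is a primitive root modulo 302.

7

φ(302) = φ(2)·φ(151) = 1·150 = 150 = 2 · 3 · 5^2.
Test candidates g = 2, 3, … against the prime factors q ∈ {2, 3, 5} of φ(302): g is a generator iff g^(150/q) ≢ 1 for every such q.
g = 2: gcd(2, 302) = 2 > 1, not a unit — skip.
g = 3: 3^75 ≡ 301; 3^50 ≡ 1 — hits 1, so not a primitive root.
g = 4: gcd(4, 302) = 2 > 1, not a unit — skip.
g = 5: 5^75 ≡ 1 — hits 1, so not a primitive root.
g = 6: gcd(6, 302) = 2 > 1, not a unit — skip.
g = 7: 7^75 ≡ 301; 7^50 ≡ 183; 7^30 ≡ 159 — none is 1, so 7 is a primitive root.
The smallest primitive root modulo 302 is 7.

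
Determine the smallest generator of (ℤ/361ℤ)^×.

2

φ(361) = φ(19^2) = 19·(19−1) = 342 = 2 · 3^2 · 19.
g is a primitive root iff g^(342/q) ≢ 1 (mod 361) for each prime q ∈ {2, 3, 19}.
g = 2: 2^171 ≡ 360; 2^114 ≡ 292; 2^18 ≡ 58 — none is 1, so 2 is a primitive root.
The smallest primitive root modulo 361 is 2.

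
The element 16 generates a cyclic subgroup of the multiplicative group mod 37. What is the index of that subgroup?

The order of 16 must divide φ(37) = 37 − 1 = 36 = 2^2 · 3^2.
Divisors of 36: 1, 2, 3, 4, 6, 9, 12, 18, 36.
Test each divisor d:
16^1 ≡ 16
16^2 ≡ 34
16^3 ≡ 26
16^4 ≡ 9
16^6 ≡ 10
16^9 ≡ 1
The order of 16 is 9, so the subgroup it generates has 9 elements.
Index = |(Z/37Z)^×| / |⟨16⟩| = 36 / 9 = 4.

4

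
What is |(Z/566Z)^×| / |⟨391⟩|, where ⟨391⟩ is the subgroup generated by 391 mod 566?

3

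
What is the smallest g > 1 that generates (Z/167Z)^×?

5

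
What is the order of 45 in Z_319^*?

7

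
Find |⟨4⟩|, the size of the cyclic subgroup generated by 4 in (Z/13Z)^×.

The order of 4 must divide φ(13) = 13 − 1 = 12 = 2^2 · 3.
Divisors of 12: 1, 2, 3, 4, 6, 12.
Test each divisor d:
4^1 ≡ 4
4^2 ≡ 3
4^3 ≡ 12
4^4 ≡ 9
4^6 ≡ 1
Therefore the multiplicative order of 4 modulo 13 is 6.

6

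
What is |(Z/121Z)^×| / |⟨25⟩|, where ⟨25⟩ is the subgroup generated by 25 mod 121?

Since 25 ∈ (Z/121Z)^×, its order divides φ(121) = φ(11^2) = 11·(11−1) = 110 = 2 · 5 · 11.
Divisors of 110: 1, 2, 5, 10, 11, 22, 55, 110.
Compute 25^d (mod 121) for the divisors d until we hit 1:
25^1 ≡ 25
25^2 ≡ 20
25^5 ≡ 78
25^10 ≡ 34
25^11 ≡ 3
25^22 ≡ 9
25^55 ≡ 1
Thus |⟨25⟩| = ord(25) = 55.
Index = |(Z/121Z)^×| / |⟨25⟩| = 110 / 55 = 2.

2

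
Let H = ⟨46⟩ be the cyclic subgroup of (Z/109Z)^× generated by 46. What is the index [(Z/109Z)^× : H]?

By Lagrange's theorem, ord_109(46) divides φ(109) = 109 − 1 = 108 = 2^2 · 3^3.
Divisors of 108: 1, 2, 3, 4, 6, 9, 12, 18, 27, 36, 54, 108.
Check 46^d mod 109 for each divisor in increasing order:
46^1 ≡ 46 (mod 109)
46^2 ≡ 45 (mod 109)
46^3 ≡ 108 (mod 109)
46^4 ≡ 63 (mod 109)
46^6 ≡ 1 (mod 109) ✓
Thus |⟨46⟩| = ord(46) = 6.
The index is φ(109) / ord(46) = 108 / 6 = 18.

18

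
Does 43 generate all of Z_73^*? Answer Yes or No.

No

φ(73) = 73 − 1 = 72 = 2^3 · 3^2.
Test 43^(72/q) mod 73 for each prime factor q of 72:
43^36 ≡ 72 (mod 73)  [q = 2: ≢ 1 ✓]
43^24 ≡ 1 (mod 73)  [q = 3: ≡ 1 ✗]
43^24 ≡ 1 shows ord(43) | 24, strictly less than φ(73); not a primitive root.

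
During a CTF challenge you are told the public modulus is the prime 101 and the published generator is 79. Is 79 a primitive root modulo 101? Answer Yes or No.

No

φ(101) = 101 − 1 = 100 = 2^2 · 5^2.
An element g generates (Z/101Z)^× iff g^(100/q) ≢ 1 (mod 101) for each prime q ∈ {2, 5}.
79^50 ≡ 1 (mod 101)  [q = 2: ≡ 1 ✗]
79^20 ≡ 84 (mod 101)  [q = 5: ≢ 1 ✓]
Since 79^50 ≡ 1, the order of 79 divides 50 < 100, so 79 is not a primitive root.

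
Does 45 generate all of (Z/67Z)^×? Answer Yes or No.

No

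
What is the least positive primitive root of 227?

2

φ(227) = 227 − 1 = 226 = 2 · 113.
Test candidates g = 2, 3, … against the prime factors q ∈ {2, 113} of φ(227): g is a generator iff g^(226/q) ≢ 1 for every such q.
g = 2: 2^113 ≡ 226; 2^2 ≡ 4 — none is 1, so 2 is a primitive root.
So 2 is the smallest generator of (Z/227Z)^×.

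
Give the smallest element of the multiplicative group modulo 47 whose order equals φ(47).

φ(47) = 47 − 1 = 46 = 2 · 23.
Test candidates g = 2, 3, … against the prime factors q ∈ {2, 23} of φ(47): g is a generator iff g^(46/q) ≢ 1 for every such q.
g = 2: 2^23 ≡ 1 — hits 1, so not a primitive root.
g = 3: 3^23 ≡ 1 — hits 1, so not a primitive root.
g = 4: 4^23 ≡ 1 — hits 1, so not a primitive root.
g = 5: 5^23 ≡ 46; 5^2 ≡ 25 — none is 1, so 5 is a primitive root.
The smallest primitive root modulo 47 is 5.

5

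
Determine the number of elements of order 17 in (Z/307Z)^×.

φ(307) = 307 − 1 = 306 = 2 · 3^2 · 17.
(Z/307Z)^× is cyclic (|G| = 306); a cyclic group of order m has exactly φ(d) elements of each order d | m, and none otherwise.
17 | 306, and φ(17) = 17 − 1 = 16.

16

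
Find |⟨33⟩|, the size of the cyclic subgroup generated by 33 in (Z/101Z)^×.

50

By Lagrange's theorem, ord_101(33) divides φ(101) = 101 − 1 = 100 = 2^2 · 5^2.
Divisors of 100: 1, 2, 4, 5, 10, 20, 25, 50, 100.
Check 33^d mod 101 for each divisor in increasing order:
33^1 ≡ 33 (mod 101)
33^2 ≡ 79 (mod 101)
33^4 ≡ 80 (mod 101)
33^5 ≡ 14 (mod 101)
33^10 ≡ 95 (mod 101)
33^20 ≡ 36 (mod 101)
33^25 ≡ 100 (mod 101)
33^50 ≡ 1 (mod 101) ✓
So ord_101(33) = 50.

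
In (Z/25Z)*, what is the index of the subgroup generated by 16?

4

Since 16 ∈ (Z/25Z)^×, its order divides φ(25) = φ(5^2) = 5·(5−1) = 20 = 2^2 · 5.
Divisors of 20: 1, 2, 4, 5, 10, 20.
Compute 16^d (mod 25) for the divisors d until we hit 1:
16^1 ≡ 16 (mod 25)
16^2 ≡ 6 (mod 25)
16^4 ≡ 11 (mod 25)
16^5 ≡ 1 (mod 25) ✓
So ord_25(16) = 5, hence |⟨16⟩| = 5.
[(Z/25Z)^× : ⟨16⟩] = 20/5 = 4.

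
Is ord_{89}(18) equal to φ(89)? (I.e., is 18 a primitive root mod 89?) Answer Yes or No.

φ(89) = 89 − 1 = 88 = 2^3 · 11.
18 is a primitive root mod 89 iff 18^(φ(89)/q) ≢ 1 for every prime q | φ(89), i.e. q ∈ {2, 11}.
18^44 ≡ 1 (mod 89)  [q = 2: ≡ 1 ✗]
18^8 ≡ 67 (mod 89)  [q = 11: ≢ 1 ✓]
Since 18^44 ≡ 1, the order of 18 divides 44 < 88, so 18 is not a primitive root.

No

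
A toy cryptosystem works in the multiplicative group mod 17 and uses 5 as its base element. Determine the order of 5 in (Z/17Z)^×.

16

By Lagrange's theorem, ord_17(5) divides φ(17) = 17 − 1 = 16 = 2^4.
Divisors of 16: 1, 2, 4, 8, 16.
Check 5^d mod 17 for each divisor in increasing order:
5^1 ≡ 5 (mod 17)
5^2 ≡ 8 (mod 17)
5^4 ≡ 13 (mod 17)
5^8 ≡ 16 (mod 17)
5^16 ≡ 1 (mod 17) ✓
The smallest such exponent is 16, so the order of 5 is 16.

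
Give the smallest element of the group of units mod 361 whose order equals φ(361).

φ(361) = φ(19^2) = 19·(19−1) = 342 = 2 · 3^2 · 19.
g is a primitive root iff g^(342/q) ≢ 1 (mod 361) for each prime q ∈ {2, 3, 19}.
g = 2: 2^171 ≡ 360; 2^114 ≡ 292; 2^18 ≡ 58 — none is 1, so 2 is a primitive root.
The smallest primitive root modulo 361 is 2.

2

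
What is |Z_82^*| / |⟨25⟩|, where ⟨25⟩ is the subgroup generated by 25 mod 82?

4

ord(25) | φ(82) = φ(2)·φ(41) = 1·40 = 40 = 2^3 · 5.
Divisors of 40: 1, 2, 4, 5, 8, 10, 20, 40.
Test each divisor d:
25^1 ≡ 25 (mod 82)
25^2 ≡ 51 (mod 82)
25^4 ≡ 59 (mod 82)
25^5 ≡ 81 (mod 82)
25^8 ≡ 37 (mod 82)
25^10 ≡ 1 (mod 82) ✓
The order of 25 is 10, so the subgroup it generates has 10 elements.
[(Z/82Z)^× : ⟨25⟩] = 40/10 = 4.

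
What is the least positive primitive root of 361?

2

φ(361) = φ(19^2) = 19·(19−1) = 342 = 2 · 3^2 · 19.
g is a primitive root iff g^(342/q) ≢ 1 (mod 361) for each prime q ∈ {2, 3, 19}.
g = 2: 2^171 ≡ 360; 2^114 ≡ 292; 2^18 ≡ 58 — none is 1, so 2 is a primitive root.
So 2 is the smallest generator of (Z/361Z)^×.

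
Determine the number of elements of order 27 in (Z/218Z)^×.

18

φ(218) = φ(2)·φ(109) = 1·108 = 108 = 2^2 · 3^3.
In a cyclic group of order 108, there are φ(d) elements of order d for each divisor d of 108, and zero for non-divisors.
27 = 3^3 divides 108, and φ(27) = 18.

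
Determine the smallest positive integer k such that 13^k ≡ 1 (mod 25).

20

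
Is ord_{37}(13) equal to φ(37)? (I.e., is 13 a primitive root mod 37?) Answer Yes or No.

Yes

φ(37) = 37 − 1 = 36 = 2^2 · 3^2.
It suffices to check that the order of 13 is not a proper divisor of 36: compute 13^(36/q) for q ∈ {2, 3}.
13^18 ≡ 36 (mod 37)  [q = 2: ≢ 1 ✓]
13^12 ≡ 10 (mod 37)  [q = 3: ≢ 1 ✓]
All checks pass, so 13 has order 36 and is a primitive root modulo 37.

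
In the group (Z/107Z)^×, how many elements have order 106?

φ(107) = 107 − 1 = 106 = 2 · 53.
In a cyclic group of order 106, there are φ(d) elements of order d for each divisor d of 106, and zero for non-divisors.
106 = 2 · 53 divides 106, and φ(106) = 52.

52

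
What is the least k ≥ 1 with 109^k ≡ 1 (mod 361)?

342

Since 109 ∈ (Z/361Z)^×, its order divides φ(361) = φ(19^2) = 19·(19−1) = 342 = 2 · 3^2 · 19.
Divisors of 342: 1, 2, 3, 6, 9, 18, 19, 38, 57, 114, 171, 342.
Check 109^d mod 361 for each divisor in increasing order:
109^1 ≡ 109 (mod 361)
109^2 ≡ 329 (mod 361)
109^3 ≡ 122 (mod 361)
109^6 ≡ 83 (mod 361)
109^9 ≡ 18 (mod 361)
109^18 ≡ 324 (mod 361)
109^19 ≡ 299 (mod 361)
109^38 ≡ 234 (mod 361)
109^57 ≡ 293 (mod 361)
109^114 ≡ 292 (mod 361)
109^171 ≡ 360 (mod 361)
109^342 ≡ 1 (mod 361) ✓
Therefore the multiplicative order of 109 modulo 361 is 342.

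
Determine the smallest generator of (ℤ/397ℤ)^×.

5

φ(397) = 397 − 1 = 396 = 2^2 · 3^2 · 11.
g is a primitive root iff g^(396/q) ≢ 1 (mod 397) for each prime q ∈ {2, 3, 11}.
g = 2: 2^198 ≡ 396; 2^132 ≡ 1 — hits 1, so not a primitive root.
g = 3: 3^198 ≡ 1 — hits 1, so not a primitive root.
g = 4: 4^198 ≡ 1 — hits 1, so not a primitive root.
g = 5: 5^198 ≡ 396; 5^132 ≡ 362; 5^36 ≡ 290 — none is 1, so 5 is a primitive root.
Hence the least primitive root of 397 is 5.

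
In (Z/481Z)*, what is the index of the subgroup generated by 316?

12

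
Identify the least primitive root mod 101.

2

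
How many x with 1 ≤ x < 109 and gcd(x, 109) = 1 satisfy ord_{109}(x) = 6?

2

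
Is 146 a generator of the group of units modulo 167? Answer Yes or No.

Yes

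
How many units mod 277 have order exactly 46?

22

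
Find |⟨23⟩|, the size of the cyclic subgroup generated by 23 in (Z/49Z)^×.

Since 23 ∈ (Z/49Z)^×, its order divides φ(49) = φ(7^2) = 7·(7−1) = 42 = 2 · 3 · 7.
Divisors of 42: 1, 2, 3, 6, 7, 14, 21, 42.
Test each divisor d:
23^1 ≡ 23 (mod 49)
23^2 ≡ 39 (mod 49)
23^3 ≡ 15 (mod 49)
23^6 ≡ 29 (mod 49)
23^7 ≡ 30 (mod 49)
23^14 ≡ 18 (mod 49)
23^21 ≡ 1 (mod 49) ✓
So ord_49(23) = 21.

21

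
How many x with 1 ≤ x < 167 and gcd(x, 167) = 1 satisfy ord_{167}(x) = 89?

0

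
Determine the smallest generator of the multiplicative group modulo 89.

3

φ(89) = 89 − 1 = 88 = 2^3 · 11.
Test candidates g = 2, 3, … against the prime factors q ∈ {2, 11} of φ(89): g is a generator iff g^(88/q) ≢ 1 for every such q.
g = 2: 2^44 ≡ 1 — hits 1, so not a primitive root.
g = 3: 3^44 ≡ 88; 3^8 ≡ 64 — none is 1, so 3 is a primitive root.
So 3 is the smallest generator of (Z/89Z)^×.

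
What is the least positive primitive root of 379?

φ(379) = 379 − 1 = 378 = 2 · 3^3 · 7.
g is a primitive root iff g^(378/q) ≢ 1 (mod 379) for each prime q ∈ {2, 3, 7}.
g = 2: 2^189 ≡ 378; 2^126 ≡ 327; 2^54 ≡ 125 — none is 1, so 2 is a primitive root.
So 2 is the smallest generator of (Z/379Z)^×.

2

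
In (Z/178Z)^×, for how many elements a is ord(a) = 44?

20

φ(178) = φ(2)·φ(89) = 1·88 = 88 = 2^3 · 11.
Since (Z/178Z)^× is cyclic of order 88, the number of elements of order d is φ(d) when d | 88 and 0 otherwise.
44 = 2^2 · 11 divides 88, and φ(44) = 20.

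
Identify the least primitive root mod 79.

φ(79) = 79 − 1 = 78 = 2 · 3 · 13.
g is a primitive root iff g^(78/q) ≢ 1 (mod 79) for each prime q ∈ {2, 3, 13}.
g = 2: 2^39 ≡ 1 — hits 1, so not a primitive root.
g = 3: 3^39 ≡ 78; 3^26 ≡ 23; 3^6 ≡ 18 — none is 1, so 3 is a primitive root.
The smallest primitive root modulo 79 is 3.

3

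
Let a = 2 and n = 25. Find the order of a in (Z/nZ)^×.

20

ord(2) | φ(25) = φ(5^2) = 5·(5−1) = 20 = 2^2 · 5.
Divisors of 20: 1, 2, 4, 5, 10, 20.
Check 2^d mod 25 for each divisor in increasing order:
2^1 ≡ 2 (mod 25)
2^2 ≡ 4 (mod 25)
2^4 ≡ 16 (mod 25)
2^5 ≡ 7 (mod 25)
2^10 ≡ 24 (mod 25)
2^20 ≡ 1 (mod 25) ✓
The smallest such exponent is 20, so the order of 2 is 20.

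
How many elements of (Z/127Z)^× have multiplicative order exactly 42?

12

φ(127) = 127 − 1 = 126 = 2 · 3^2 · 7.
Since (Z/127Z)^× is cyclic of order 126, the number of elements of order d is φ(d) when d | 126 and 0 otherwise.
42 = 2 · 3 · 7 divides 126, and φ(42) = 12.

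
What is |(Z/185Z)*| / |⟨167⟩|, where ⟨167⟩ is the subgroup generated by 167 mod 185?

4

By Lagrange's theorem, ord_185(167) divides φ(185) = φ(5·37) = (5−1)·(37−1) = 4·36 = 144 = 2^4 · 3^2.
Divisors of 144: 1, 2, 3, 4, 6, 8, 9, 12, 16, 18, 24, 36, 48, 72, 144.
Test each divisor d:
167^1 ≡ 167 (mod 185)
167^2 ≡ 139 (mod 185)
167^3 ≡ 88 (mod 185)
167^4 ≡ 81 (mod 185)
167^6 ≡ 159 (mod 185)
167^8 ≡ 86 (mod 185)
167^9 ≡ 117 (mod 185)
167^12 ≡ 121 (mod 185)
167^16 ≡ 181 (mod 185)
167^18 ≡ 184 (mod 185)
167^24 ≡ 26 (mod 185)
167^36 ≡ 1 (mod 185) ✓
So ord_185(167) = 36, hence |⟨167⟩| = 36.
The index is φ(185) / ord(167) = 144 / 36 = 4.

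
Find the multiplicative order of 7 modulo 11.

10

ord(7) | φ(11) = 11 − 1 = 10 = 2 · 5.
Divisors of 10: 1, 2, 5, 10.
Test each divisor d:
7^1 ≡ 7 (mod 11)
7^2 ≡ 5 (mod 11)
7^5 ≡ 10 (mod 11)
7^10 ≡ 1 (mod 11) ✓
Therefore the multiplicative order of 7 modulo 11 is 10.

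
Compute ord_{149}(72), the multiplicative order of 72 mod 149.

ord(72) | φ(149) = 149 − 1 = 148 = 2^2 · 37.
Divisors of 148: 1, 2, 4, 37, 74, 148.
Evaluate successive powers at the divisors of 148:
72^1 ≡ 72 (mod 149)
72^2 ≡ 118 (mod 149)
72^4 ≡ 67 (mod 149)
72^37 ≡ 105 (mod 149)
72^74 ≡ 148 (mod 149)
72^148 ≡ 1 (mod 149) ✓
The smallest such exponent is 148, so the order of 72 is 148.

148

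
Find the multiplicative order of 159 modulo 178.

By Lagrange's theorem, ord_178(159) divides φ(178) = φ(2)·φ(89) = 1·88 = 88 = 2^3 · 11.
Divisors of 88: 1, 2, 4, 8, 11, 22, 44, 88.
Check 159^d mod 178 for each divisor in increasing order:
159^1 ≡ 159 (mod 178)
159^2 ≡ 5 (mod 178)
159^4 ≡ 25 (mod 178)
159^8 ≡ 91 (mod 178)
159^11 ≡ 77 (mod 178)
159^22 ≡ 55 (mod 178)
159^44 ≡ 177 (mod 178)
159^88 ≡ 1 (mod 178) ✓
The smallest such exponent is 88, so the order of 159 is 88.

88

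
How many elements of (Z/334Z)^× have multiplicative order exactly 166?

82

φ(334) = φ(2)·φ(167) = 1·166 = 166 = 2 · 83.
Since (Z/334Z)^× is cyclic of order 166, the number of elements of order d is φ(d) when d | 166 and 0 otherwise.
166 = 2 · 83 divides 166, and φ(166) = 82.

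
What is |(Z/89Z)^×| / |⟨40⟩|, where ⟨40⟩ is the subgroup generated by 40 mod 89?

By Lagrange's theorem, ord_89(40) divides φ(89) = 89 − 1 = 88 = 2^3 · 11.
Divisors of 88: 1, 2, 4, 8, 11, 22, 44, 88.
Test each divisor d:
40^1 ≡ 40 (mod 89)
40^2 ≡ 87 (mod 89)
40^4 ≡ 4 (mod 89)
40^8 ≡ 16 (mod 89)
40^11 ≡ 55 (mod 89)
40^22 ≡ 88 (mod 89)
40^44 ≡ 1 (mod 89) ✓
Thus |⟨40⟩| = ord(40) = 44.
The index is φ(89) / ord(40) = 88 / 44 = 2.

2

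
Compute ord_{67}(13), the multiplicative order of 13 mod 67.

66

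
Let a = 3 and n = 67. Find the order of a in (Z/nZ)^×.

22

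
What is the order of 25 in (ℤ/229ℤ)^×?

57

The order of 25 must divide φ(229) = 229 − 1 = 228 = 2^2 · 3 · 19.
Divisors of 228: 1, 2, 3, 4, 6, 12, 19, 38, 57, 76, 114, 228.
Compute 25^d (mod 229) for the divisors d until we hit 1:
25^1 ≡ 25
25^2 ≡ 167
25^3 ≡ 53
25^4 ≡ 180
25^6 ≡ 61
25^12 ≡ 57
25^19 ≡ 134
25^38 ≡ 94
25^57 ≡ 1
Therefore the multiplicative order of 25 modulo 229 is 57.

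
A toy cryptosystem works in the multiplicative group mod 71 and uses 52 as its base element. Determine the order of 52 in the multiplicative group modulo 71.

70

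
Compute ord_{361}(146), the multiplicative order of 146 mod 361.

342

By Lagrange's theorem, ord_361(146) divides φ(361) = φ(19^2) = 19·(19−1) = 342 = 2 · 3^2 · 19.
Divisors of 342: 1, 2, 3, 6, 9, 18, 19, 38, 57, 114, 171, 342.
Compute 146^d (mod 361) for the divisors d until we hit 1:
146^1 ≡ 146 (mod 361)
146^2 ≡ 17 (mod 361)
146^3 ≡ 316 (mod 361)
146^6 ≡ 220 (mod 361)
146^9 ≡ 208 (mod 361)
146^18 ≡ 305 (mod 361)
146^19 ≡ 127 (mod 361)
146^38 ≡ 245 (mod 361)
146^57 ≡ 69 (mod 361)
146^114 ≡ 68 (mod 361)
146^171 ≡ 360 (mod 361)
146^342 ≡ 1 (mod 361) ✓
Therefore the multiplicative order of 146 modulo 361 is 342.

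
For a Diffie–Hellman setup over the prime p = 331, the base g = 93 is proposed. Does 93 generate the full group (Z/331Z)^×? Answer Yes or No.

φ(331) = 331 − 1 = 330 = 2 · 3 · 5 · 11.
An element g generates (Z/331Z)^× iff g^(330/q) ≢ 1 (mod 331) for each prime q ∈ {2, 3, 5, 11}.
93^165 ≡ 330 (mod 331)  [q = 2: ≢ 1 ✓]
93^110 ≡ 31 (mod 331)  [q = 3: ≢ 1 ✓]
93^66 ≡ 64 (mod 331)  [q = 5: ≢ 1 ✓]
93^30 ≡ 270 (mod 331)  [q = 11: ≢ 1 ✓]
All checks pass, so 93 has order 330 and is a primitive root modulo 331.

Yes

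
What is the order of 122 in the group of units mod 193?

64

The order of 122 must divide φ(193) = 193 − 1 = 192 = 2^6 · 3.
Divisors of 192: 1, 2, 3, 4, 6, 8, 12, 16, 24, 32, 48, 64, 96, 192.
Evaluate successive powers at the divisors of 192:
122^1 ≡ 122 (mod 193)
122^2 ≡ 23 (mod 193)
122^3 ≡ 104 (mod 193)
122^4 ≡ 143 (mod 193)
122^6 ≡ 8 (mod 193)
122^8 ≡ 184 (mod 193)
122^12 ≡ 64 (mod 193)
122^16 ≡ 81 (mod 193)
122^24 ≡ 43 (mod 193)
122^32 ≡ 192 (mod 193)
122^48 ≡ 112 (mod 193)
122^64 ≡ 1 (mod 193) ✓
So ord_193(122) = 64.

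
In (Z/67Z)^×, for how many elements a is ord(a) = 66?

φ(67) = 67 − 1 = 66 = 2 · 3 · 11.
In a cyclic group of order 66, there are φ(d) elements of order d for each divisor d of 66, and zero for non-divisors.
66 = 2 · 3 · 11 divides 66, and φ(66) = 20.

20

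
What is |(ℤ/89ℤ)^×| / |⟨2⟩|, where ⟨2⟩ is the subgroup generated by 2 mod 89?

By Lagrange's theorem, ord_89(2) divides φ(89) = 89 − 1 = 88 = 2^3 · 11.
Divisors of 88: 1, 2, 4, 8, 11, 22, 44, 88.
Compute 2^d (mod 89) for the divisors d until we hit 1:
2^1 ≡ 2 (mod 89)
2^2 ≡ 4 (mod 89)
2^4 ≡ 16 (mod 89)
2^8 ≡ 78 (mod 89)
2^11 ≡ 1 (mod 89) ✓
The order of 2 is 11, so the subgroup it generates has 11 elements.
The index is φ(89) / ord(2) = 88 / 11 = 8.

8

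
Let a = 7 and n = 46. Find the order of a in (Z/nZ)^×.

22

The order of 7 must divide φ(46) = φ(2)·φ(23) = 1·22 = 22 = 2 · 11.
Divisors of 22: 1, 2, 11, 22.
Evaluate successive powers at the divisors of 22:
7^1 ≡ 7
7^2 ≡ 3
7^11 ≡ 45
7^22 ≡ 1
Therefore the multiplicative order of 7 modulo 46 is 22.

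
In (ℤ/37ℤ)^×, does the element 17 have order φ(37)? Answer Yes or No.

Yes

φ(37) = 37 − 1 = 36 = 2^2 · 3^2.
It suffices to check that the order of 17 is not a proper divisor of 36: compute 17^(36/q) for q ∈ {2, 3}.
17^18 ≡ 36 (mod 37)  [q = 2: ≢ 1 ✓]
17^12 ≡ 26 (mod 37)  [q = 3: ≢ 1 ✓]
None equal 1, so ord_37(17) = 36: 17 is a primitive root.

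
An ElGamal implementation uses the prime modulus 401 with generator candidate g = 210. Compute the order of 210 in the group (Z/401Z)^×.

400

The order of 210 must divide φ(401) = 401 − 1 = 400 = 2^4 · 5^2.
Divisors of 400: 1, 2, 4, 5, 8, 10, 16, 20, 25, 40, 50, 80, 100, 200, 400.
Evaluate successive powers at the divisors of 400:
210^1 ≡ 210 (mod 401)
210^2 ≡ 391 (mod 401)
210^4 ≡ 100 (mod 401)
210^5 ≡ 148 (mod 401)
210^8 ≡ 376 (mod 401)
210^10 ≡ 250 (mod 401)
210^16 ≡ 224 (mod 401)
210^20 ≡ 345 (mod 401)
210^25 ≡ 133 (mod 401)
210^40 ≡ 329 (mod 401)
210^50 ≡ 45 (mod 401)
210^80 ≡ 372 (mod 401)
210^100 ≡ 20 (mod 401)
210^200 ≡ 400 (mod 401)
210^400 ≡ 1 (mod 401) ✓
So ord_401(210) = 400.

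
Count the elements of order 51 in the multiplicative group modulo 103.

32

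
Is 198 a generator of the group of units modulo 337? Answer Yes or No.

Yes

φ(337) = 337 − 1 = 336 = 2^4 · 3 · 7.
An element g generates (Z/337Z)^× iff g^(336/q) ≢ 1 (mod 337) for each prime q ∈ {2, 3, 7}.
198^168 ≡ 336 (mod 337)  [q = 2: ≢ 1 ✓]
198^112 ≡ 208 (mod 337)  [q = 3: ≢ 1 ✓]
198^48 ≡ 79 (mod 337)  [q = 7: ≢ 1 ✓]
All checks pass, so 198 has order 336 and is a primitive root modulo 337.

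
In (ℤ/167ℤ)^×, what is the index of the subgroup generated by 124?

2

ord(124) | φ(167) = 167 − 1 = 166 = 2 · 83.
Divisors of 166: 1, 2, 83, 166.
Evaluate successive powers at the divisors of 166:
124^1 ≡ 124 (mod 167)
124^2 ≡ 12 (mod 167)
124^83 ≡ 1 (mod 167) ✓
Thus |⟨124⟩| = ord(124) = 83.
[(Z/167Z)^× : ⟨124⟩] = 166/83 = 2.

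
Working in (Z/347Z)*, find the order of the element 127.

173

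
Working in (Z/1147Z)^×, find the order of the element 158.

30

The order of 158 must divide φ(1147) = φ(31·37) = (31−1)·(37−1) = 30·36 = 1080 = 2^3 · 3^3 · 5.
Divisors of 1080: 1, 2, 3, 4, 5, 6, 8, 9, 10, 12, 15, 18, 20, 24, 27, 30, 36, 40, 45, 54, 60, 72, 90, 108, 120, 135, 180, 216, 270, 360, 540, 1080.
Evaluate successive powers at the divisors of 1080:
158^1 ≡ 158 (mod 1147)
158^2 ≡ 877 (mod 1147)
158^3 ≡ 926 (mod 1147)
158^4 ≡ 639 (mod 1147)
158^5 ≡ 26 (mod 1147)
158^6 ≡ 667 (mod 1147)
158^8 ≡ 1136 (mod 1147)
158^9 ≡ 556 (mod 1147)
158^10 ≡ 676 (mod 1147)
158^12 ≡ 1000 (mod 1147)
158^15 ≡ 371 (mod 1147)
158^18 ≡ 593 (mod 1147)
158^20 ≡ 470 (mod 1147)
158^24 ≡ 963 (mod 1147)
158^27 ≡ 519 (mod 1147)
158^30 ≡ 1 (mod 1147) ✓
Hence ord(158) = 30.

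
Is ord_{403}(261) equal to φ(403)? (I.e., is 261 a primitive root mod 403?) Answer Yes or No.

No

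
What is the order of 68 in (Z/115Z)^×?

4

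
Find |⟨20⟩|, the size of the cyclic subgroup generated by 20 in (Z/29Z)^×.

7

By Lagrange's theorem, ord_29(20) divides φ(29) = 29 − 1 = 28 = 2^2 · 7.
Divisors of 28: 1, 2, 4, 7, 14, 28.
Evaluate successive powers at the divisors of 28:
20^1 ≡ 20 (mod 29)
20^2 ≡ 23 (mod 29)
20^4 ≡ 7 (mod 29)
20^7 ≡ 1 (mod 29) ✓
Hence ord(20) = 7.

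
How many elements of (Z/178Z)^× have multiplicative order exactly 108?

0

φ(178) = φ(2)·φ(89) = 1·88 = 88 = 2^3 · 11.
In a cyclic group of order 88, there are φ(d) elements of order d for each divisor d of 88, and zero for non-divisors.
108 does not divide 88, so no element of (Z/178Z)^× has order 108.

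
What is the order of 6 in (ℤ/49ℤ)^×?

14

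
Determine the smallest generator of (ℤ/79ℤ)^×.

φ(79) = 79 − 1 = 78 = 2 · 3 · 13.
Test candidates g = 2, 3, … against the prime factors q ∈ {2, 3, 13} of φ(79): g is a generator iff g^(78/q) ≢ 1 for every such q.
g = 2: 2^39 ≡ 1 — hits 1, so not a primitive root.
g = 3: 3^39 ≡ 78; 3^26 ≡ 23; 3^6 ≡ 18 — none is 1, so 3 is a primitive root.
Hence the least primitive root of 79 is 3.

3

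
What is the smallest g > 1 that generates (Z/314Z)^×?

φ(314) = φ(2)·φ(157) = 1·156 = 156 = 2^2 · 3 · 13.
g is a primitive root iff g^(156/q) ≢ 1 (mod 314) for each prime q ∈ {2, 3, 13}.
g = 2: gcd(2, 314) = 2 > 1, not a unit — skip.
g = 3: 3^78 ≡ 1 — hits 1, so not a primitive root.
g = 4: gcd(4, 314) = 2 > 1, not a unit — skip.
g = 5: 5^78 ≡ 313; 5^52 ≡ 169; 5^12 ≡ 287 — none is 1, so 5 is a primitive root.
So 5 is the smallest generator of (Z/314Z)^×.

5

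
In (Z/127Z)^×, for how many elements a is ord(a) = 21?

12

φ(127) = 127 − 1 = 126 = 2 · 3^2 · 7.
(Z/127Z)^× is cyclic (|G| = 126); a cyclic group of order m has exactly φ(d) elements of each order d | m, and none otherwise.
21 = 3 · 7 divides 126, and φ(21) = 12.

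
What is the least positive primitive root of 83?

2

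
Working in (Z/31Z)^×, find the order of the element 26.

6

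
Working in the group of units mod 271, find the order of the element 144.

27

By Lagrange's theorem, ord_271(144) divides φ(271) = 271 − 1 = 270 = 2 · 3^3 · 5.
Divisors of 270: 1, 2, 3, 5, 6, 9, 10, 15, 18, 27, 30, 45, 54, 90, 135, 270.
Test each divisor d:
144^1 ≡ 144 (mod 271)
144^2 ≡ 140 (mod 271)
144^3 ≡ 106 (mod 271)
144^5 ≡ 206 (mod 271)
144^6 ≡ 125 (mod 271)
144^9 ≡ 242 (mod 271)
144^10 ≡ 160 (mod 271)
144^15 ≡ 169 (mod 271)
144^18 ≡ 28 (mod 271)
144^27 ≡ 1 (mod 271) ✓
Hence ord(144) = 27.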